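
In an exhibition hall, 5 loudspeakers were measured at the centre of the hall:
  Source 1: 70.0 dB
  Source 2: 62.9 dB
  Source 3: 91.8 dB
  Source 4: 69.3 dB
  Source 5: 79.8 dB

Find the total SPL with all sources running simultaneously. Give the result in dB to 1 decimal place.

Sum in the linear (power) domain: Σ 10^(Lᵢ/10) = 10^(70.0/10) + 10^(62.9/10) + 10^(91.8/10) + 10^(69.3/10) + 10^(79.8/10) = 1.63e+09.
L_total = 10·log₁₀(1.63e+09) = 92.1 dB.

92.1 dB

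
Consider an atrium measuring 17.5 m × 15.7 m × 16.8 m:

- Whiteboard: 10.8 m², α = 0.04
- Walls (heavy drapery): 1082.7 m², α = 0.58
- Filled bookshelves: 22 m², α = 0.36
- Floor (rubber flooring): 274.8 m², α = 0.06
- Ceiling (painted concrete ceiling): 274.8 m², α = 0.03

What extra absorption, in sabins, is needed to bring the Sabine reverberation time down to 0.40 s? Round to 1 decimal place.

1196.8 sabins

A₁ = Σ Sᵢαᵢ = 10.8*0.04 + 1082.7*0.58 + 22*0.36 + 274.8*0.06 + 274.8*0.03 = 661.050 sabins.
For T = 0.40 s, need A₂ = 0.161·V/T = 0.161·4615.8/0.40 = 1857.860 sabins.
Additional absorption ΔA = 1857.860 − 661.050 = 1196.8 sabins.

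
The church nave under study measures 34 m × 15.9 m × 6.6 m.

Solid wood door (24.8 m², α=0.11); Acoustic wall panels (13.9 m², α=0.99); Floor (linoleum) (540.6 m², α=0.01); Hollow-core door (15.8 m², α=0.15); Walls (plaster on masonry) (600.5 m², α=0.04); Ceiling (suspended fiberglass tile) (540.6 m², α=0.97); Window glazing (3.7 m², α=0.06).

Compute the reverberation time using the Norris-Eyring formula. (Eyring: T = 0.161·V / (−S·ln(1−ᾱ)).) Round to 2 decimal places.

0.83 s

Total surface area S = 24.8 + 13.9 + 540.6 + 15.8 + 600.5 + 540.6 + 3.7 = 1739.9 m².
Absorption A = 24.8·0.11 + 13.9·0.99 + 540.6·0.01 + 15.8·0.15 + 600.5·0.04 + 540.6·0.97 + 3.7·0.06 = 572.889 sabins.
ᾱ = 572.889 / 1739.9 = 0.3293.
Eyring denominator: −S ln(1−ᾱ) = 694.974.
V = 34 × 15.9 × 6.6 = 3567.96 m³.
RT60 = 0.161 × 3567.96 / 694.974 = 0.83 s.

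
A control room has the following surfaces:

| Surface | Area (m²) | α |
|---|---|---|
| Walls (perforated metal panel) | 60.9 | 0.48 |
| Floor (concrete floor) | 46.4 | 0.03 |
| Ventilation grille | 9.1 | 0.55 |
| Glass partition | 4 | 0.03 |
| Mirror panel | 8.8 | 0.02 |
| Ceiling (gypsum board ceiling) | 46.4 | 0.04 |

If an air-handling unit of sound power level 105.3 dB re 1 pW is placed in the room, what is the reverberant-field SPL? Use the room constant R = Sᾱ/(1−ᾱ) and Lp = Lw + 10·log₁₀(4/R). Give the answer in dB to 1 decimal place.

Σ(Sᵢαᵢ) = 60.9·0.48 + 46.4·0.03 + 9.1·0.55 + 4·0.03 + 8.8·0.02 + 46.4·0.04 = 37.781; total area S = 175.6 m².
ᾱ = 37.781/175.6 = 0.2152; R = Sᾱ/(1−ᾱ) = 37.781/(1−0.2152) = 48.141 m².
Lp = Lw + 10 log₁₀(4/R) = 105.3 -10.80 = 94.5 dB.

94.5 dB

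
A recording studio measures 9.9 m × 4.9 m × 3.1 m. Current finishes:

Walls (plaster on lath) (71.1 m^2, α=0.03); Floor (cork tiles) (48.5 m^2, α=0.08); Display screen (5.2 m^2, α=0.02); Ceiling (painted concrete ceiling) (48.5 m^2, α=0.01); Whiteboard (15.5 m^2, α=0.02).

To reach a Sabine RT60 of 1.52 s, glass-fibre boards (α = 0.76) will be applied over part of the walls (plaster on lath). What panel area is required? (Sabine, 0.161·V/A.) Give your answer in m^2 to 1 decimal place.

Equivalent absorption area: A₁ = 71.1×0.03 + 48.5×0.08 + 5.2×0.02 + 48.5×0.01 + 15.5×0.02 = 6.912 m^2.
Required A₂ = 0.161·150.381/1.52 = 15.929 sabins.
ΔA needed = 15.929 − 6.912 = 9.017 sabins.
Net gain per m^2: Δα = 0.76 − 0.03 = 0.73.
Area = ΔA/Δα = 9.017/0.73 = 12.4 m^2.

12.4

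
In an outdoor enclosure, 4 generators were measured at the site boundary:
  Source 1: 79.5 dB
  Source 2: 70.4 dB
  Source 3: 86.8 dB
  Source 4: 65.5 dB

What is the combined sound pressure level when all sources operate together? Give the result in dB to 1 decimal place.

Σ 10^(Lᵢ/10) = 5.823e+08.
L_total = 10·log₁₀(5.823e+08) = 87.7 dB.

87.7 dB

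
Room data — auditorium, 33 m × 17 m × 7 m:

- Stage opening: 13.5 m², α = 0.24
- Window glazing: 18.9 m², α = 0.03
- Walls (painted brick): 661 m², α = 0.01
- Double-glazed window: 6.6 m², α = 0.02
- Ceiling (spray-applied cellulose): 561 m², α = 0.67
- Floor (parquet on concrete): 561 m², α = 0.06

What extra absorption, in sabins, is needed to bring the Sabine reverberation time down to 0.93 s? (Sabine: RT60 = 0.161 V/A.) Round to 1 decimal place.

259.8 sabins

Equivalent absorption area: A₁ = 13.5·0.24 + 18.9·0.03 + 661·0.01 + 6.6·0.02 + 561·0.67 + 561·0.06 = 420.079 m².
For T = 0.93 s, need A₂ = 0.161·V/T = 0.161·3927/0.93 = 679.835 sabins.
Shortfall: 679.835 − 420.079 = 259.8 sabins.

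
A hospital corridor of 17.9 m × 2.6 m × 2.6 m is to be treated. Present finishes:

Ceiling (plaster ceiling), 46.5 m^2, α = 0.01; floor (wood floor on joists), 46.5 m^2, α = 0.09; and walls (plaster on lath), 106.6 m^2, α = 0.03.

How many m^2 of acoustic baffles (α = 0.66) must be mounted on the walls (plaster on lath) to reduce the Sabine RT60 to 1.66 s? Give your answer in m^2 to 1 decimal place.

6.2

Total absorption A₁ = 46.5*0.01 + 46.5*0.09 + 106.6*0.03
  = 0.465 + 4.185 + 3.198 = 7.848 m^2 sabins.
Required A₂ = 0.161·121.004/1.66 = 11.736 sabins.
Absorption to add: 11.736 − 7.848 = 3.888 sabins.
Net gain per m^2: Δα = 0.66 − 0.03 = 0.63.
Panel area = 3.888 / 0.63 = 6.2 m^2.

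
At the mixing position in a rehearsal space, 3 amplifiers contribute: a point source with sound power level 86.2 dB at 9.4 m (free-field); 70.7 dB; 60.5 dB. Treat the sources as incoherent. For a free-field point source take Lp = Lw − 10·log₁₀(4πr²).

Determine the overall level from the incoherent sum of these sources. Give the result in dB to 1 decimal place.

71.2 dB

Source at 9.4 m: Lp = 86.2 − 10·log₁₀(4π·9.4²) = 86.2 − 10·log₁₀(1110.365) = 55.7 dB.
Converting to relative power and adding: 10^(55.7/10) + 10^(70.7/10) + 10^(60.5/10) = 1.324e+07.
Combined level = 10 log₁₀(1.324e+07) = 71.2 dB.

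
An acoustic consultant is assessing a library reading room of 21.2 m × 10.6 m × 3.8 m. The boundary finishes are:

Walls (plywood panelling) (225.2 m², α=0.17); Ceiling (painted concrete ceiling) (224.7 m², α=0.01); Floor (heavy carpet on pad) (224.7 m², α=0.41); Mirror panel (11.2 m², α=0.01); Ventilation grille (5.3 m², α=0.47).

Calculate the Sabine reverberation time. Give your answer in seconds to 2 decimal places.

1.02 sec

Summing Sᵢαᵢ: 38.284 + 2.247 + 92.127 + 0.112 + 2.491 → A = 135.261 sabins.
Volume V = 21.2 × 10.6 × 3.8 = 853.936 m³.
Sabine: RT60 = 0.161 × 853.936 / 135.261 = 1.02 s.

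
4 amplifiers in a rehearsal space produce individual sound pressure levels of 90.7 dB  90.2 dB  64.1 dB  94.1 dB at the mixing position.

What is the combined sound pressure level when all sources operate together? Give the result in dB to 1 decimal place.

Sum in the linear (power) domain: Σ 10^(Lᵢ/10) = 10^(90.7/10) + 10^(90.2/10) + 10^(64.1/10) + 10^(94.1/10) = 4.795e+09.
L_total = 10·log₁₀(4.795e+09) = 96.8 dB.

96.8 dB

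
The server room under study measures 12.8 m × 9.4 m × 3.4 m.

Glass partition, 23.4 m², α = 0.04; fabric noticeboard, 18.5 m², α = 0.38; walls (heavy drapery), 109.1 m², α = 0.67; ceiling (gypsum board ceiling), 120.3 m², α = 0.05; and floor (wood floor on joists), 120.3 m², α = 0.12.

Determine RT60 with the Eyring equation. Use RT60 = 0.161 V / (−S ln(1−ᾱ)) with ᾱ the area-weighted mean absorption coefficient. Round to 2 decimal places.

0.56 s

S = Σ Sᵢ = 391.6 m².
Absorption A = 23.4·0.04 + 18.5·0.38 + 109.1·0.67 + 120.3·0.05 + 120.3·0.12 = 101.514 sabins.
ᾱ = 101.514 / 391.6 = 0.2592.
Eyring denominator: −S ln(1−ᾱ) = 117.490.
V = 12.8 × 9.4 × 3.4 = 409.088 m³.
T = 0.161·V/[−S·ln(1−ᾱ)] = 0.161·409.088/117.490 = 0.56 s.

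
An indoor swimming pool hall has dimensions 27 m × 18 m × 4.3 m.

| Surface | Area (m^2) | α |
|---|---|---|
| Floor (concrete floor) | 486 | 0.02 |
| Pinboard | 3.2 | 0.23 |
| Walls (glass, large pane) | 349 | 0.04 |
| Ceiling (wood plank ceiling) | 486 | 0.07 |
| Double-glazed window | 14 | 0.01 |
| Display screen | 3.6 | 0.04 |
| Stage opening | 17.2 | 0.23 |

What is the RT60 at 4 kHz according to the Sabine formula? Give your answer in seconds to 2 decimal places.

5.37 s

Total absorption A = 486×0.02 + 3.2×0.23 + 349×0.04 + 486×0.07 + 14×0.01 + 3.6×0.04 + 17.2×0.23
  = 9.720 + 0.736 + 13.960 + 34.020 + 0.140 + 0.144 + 3.956 = 62.676 m^2 sabins.
Room volume: 2089.8 m³.
T = 0.161 V/A = 0.161·2089.8/62.676 = 5.37 s.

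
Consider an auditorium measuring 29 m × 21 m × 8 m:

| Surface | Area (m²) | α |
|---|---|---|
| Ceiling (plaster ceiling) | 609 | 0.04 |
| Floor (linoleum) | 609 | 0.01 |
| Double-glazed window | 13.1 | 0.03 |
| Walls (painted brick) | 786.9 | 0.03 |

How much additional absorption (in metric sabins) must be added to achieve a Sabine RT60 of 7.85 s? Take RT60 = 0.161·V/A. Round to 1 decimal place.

45.5 sabins

Summing Sᵢαᵢ: 24.360 + 6.090 + 0.393 + 23.607 → A₁ = 54.450 sabins.
Target A₂ = 0.161·4872/7.85 = 99.923 sabins (V = 4872 m³).
Shortfall: 99.923 − 54.450 = 45.5 sabins.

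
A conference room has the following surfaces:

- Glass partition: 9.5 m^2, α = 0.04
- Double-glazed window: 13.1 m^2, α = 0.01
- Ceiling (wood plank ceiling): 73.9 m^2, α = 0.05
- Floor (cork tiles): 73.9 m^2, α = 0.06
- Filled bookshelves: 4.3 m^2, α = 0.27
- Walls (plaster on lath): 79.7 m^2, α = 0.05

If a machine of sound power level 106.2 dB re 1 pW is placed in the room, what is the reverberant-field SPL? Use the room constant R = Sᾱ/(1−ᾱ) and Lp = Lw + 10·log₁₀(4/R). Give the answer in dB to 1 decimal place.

100.6 dB

A = 13.786 sabins; S = 254.4 m^2.
ᾱ = 13.786/254.4 = 0.0542; R = Sᾱ/(1−ᾱ) = 13.786/(1−0.0542) = 14.576 m^2.
Lp = 106.2 + 10·log₁₀(4/14.576) = 106.2 + (-5.62) = 100.6 dB.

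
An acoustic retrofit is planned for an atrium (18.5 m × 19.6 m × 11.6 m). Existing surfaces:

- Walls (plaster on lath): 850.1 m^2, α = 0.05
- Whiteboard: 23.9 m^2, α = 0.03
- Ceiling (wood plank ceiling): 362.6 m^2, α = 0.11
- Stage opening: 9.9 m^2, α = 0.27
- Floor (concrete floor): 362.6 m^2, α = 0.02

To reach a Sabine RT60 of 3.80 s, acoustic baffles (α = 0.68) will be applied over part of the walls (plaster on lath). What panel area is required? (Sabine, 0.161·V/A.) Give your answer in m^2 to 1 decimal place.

Summing Sᵢαᵢ: 42.505 + 0.717 + 39.886 + 2.673 + 7.252 → A₁ = 93.033 sabins.
V = 4206.16 m³. Target absorption A₂ = 0.161 × 4206.16 / 3.80 = 178.208 sabins.
Absorption to add: 178.208 − 93.033 = 85.175 sabins.
Each m^2 of panel replacing the walls (plaster on lath) adds (0.68 − 0.05) = 0.63 sabins.
Panel area = 85.175 / 0.63 = 135.2 m^2.

135.2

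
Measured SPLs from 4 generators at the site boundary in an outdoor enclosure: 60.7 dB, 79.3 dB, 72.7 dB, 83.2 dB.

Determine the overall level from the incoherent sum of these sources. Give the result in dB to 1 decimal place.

Σ 10^(Lᵢ/10) = 3.138e+08.
Back to dB: 10·log₁₀ Σ = 85.0 dB.

85.0 dB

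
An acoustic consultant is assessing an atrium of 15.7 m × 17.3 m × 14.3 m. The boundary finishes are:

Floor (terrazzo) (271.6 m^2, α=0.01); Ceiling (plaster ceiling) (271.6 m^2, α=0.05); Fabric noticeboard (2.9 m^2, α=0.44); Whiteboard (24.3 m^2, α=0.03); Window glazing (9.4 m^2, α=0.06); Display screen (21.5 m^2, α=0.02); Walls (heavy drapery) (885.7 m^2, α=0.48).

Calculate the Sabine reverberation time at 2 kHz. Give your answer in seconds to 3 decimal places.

A = Σ Sᵢαᵢ = 271.6×0.01 + 271.6×0.05 + 2.9×0.44 + 24.3×0.03 + 9.4×0.06 + 21.5×0.02 + 885.7×0.48 = 444.431 sabins.
V = 15.7·17.3·14.3 = 3884.023 m³.
Sabine: RT60 = 0.161 × 3884.023 / 444.431 = 1.407 s.

1.407 s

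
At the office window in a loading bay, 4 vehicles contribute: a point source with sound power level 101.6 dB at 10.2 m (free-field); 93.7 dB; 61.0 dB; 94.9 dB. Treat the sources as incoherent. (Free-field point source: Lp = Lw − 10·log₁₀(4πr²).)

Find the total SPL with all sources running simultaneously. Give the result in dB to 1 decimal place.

Source at 10.2 m: Lp = 101.6 − 10·log₁₀(4π·10.2²) = 101.6 − 10·log₁₀(1307.405) = 70.4 dB.
Converting to relative power and adding: 10^(70.4/10) + 10^(93.7/10) + 10^(61.0/10) + 10^(94.9/10) = 5.447e+09.
Back to dB: 10·log₁₀ Σ = 97.4 dB.

97.4 dB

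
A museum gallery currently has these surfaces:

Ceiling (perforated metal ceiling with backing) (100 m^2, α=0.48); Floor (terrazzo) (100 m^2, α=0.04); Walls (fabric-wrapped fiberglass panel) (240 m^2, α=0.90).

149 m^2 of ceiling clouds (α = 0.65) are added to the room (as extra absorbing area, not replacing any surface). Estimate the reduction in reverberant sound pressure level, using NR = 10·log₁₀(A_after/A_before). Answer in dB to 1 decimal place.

1.3 dB

Summing Sᵢαᵢ: 48.000 + 4.000 + 216.000 → A_before = 268.000 sabins.
Treatment contributes 149·0.65 = 96.850 sabins.
New total A_after = 364.850 sabins.
NR = 10·log₁₀(364.850/268.000) = 1.3 dB.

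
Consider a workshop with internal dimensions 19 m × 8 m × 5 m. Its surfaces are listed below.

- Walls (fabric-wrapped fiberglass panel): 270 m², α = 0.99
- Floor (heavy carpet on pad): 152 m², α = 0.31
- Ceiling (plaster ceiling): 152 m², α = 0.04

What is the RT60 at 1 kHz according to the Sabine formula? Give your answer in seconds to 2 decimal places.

0.38 s

Total absorption A = 270×0.99 + 152×0.31 + 152×0.04
  = 267.300 + 47.120 + 6.080 = 320.500 m² sabins.
Room volume: 760 m³.
RT60 = 0.161 · V / A = 0.161 × 760 / 320.500 = 0.38 s.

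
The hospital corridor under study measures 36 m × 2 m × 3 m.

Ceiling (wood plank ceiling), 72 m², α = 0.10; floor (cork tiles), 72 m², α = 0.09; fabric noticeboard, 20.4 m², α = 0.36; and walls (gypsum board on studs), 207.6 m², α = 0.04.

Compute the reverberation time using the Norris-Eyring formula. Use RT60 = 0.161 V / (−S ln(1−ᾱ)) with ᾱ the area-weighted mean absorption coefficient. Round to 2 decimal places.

Total surface area S = 72 + 72 + 20.4 + 207.6 = 372.0 m².
Σ(Sᵢαᵢ) = 72·0.10 + 72·0.09 + 20.4·0.36 + 207.6·0.04 = 29.328.
ᾱ = 29.328 / 372.0 = 0.0788.
Eyring denominator: −S ln(1−ᾱ) = 30.533.
V = 36 × 2 × 3 = 216 m³.
RT60 = 0.161 × 216 / 30.533 = 1.14 s.

1.14 seconds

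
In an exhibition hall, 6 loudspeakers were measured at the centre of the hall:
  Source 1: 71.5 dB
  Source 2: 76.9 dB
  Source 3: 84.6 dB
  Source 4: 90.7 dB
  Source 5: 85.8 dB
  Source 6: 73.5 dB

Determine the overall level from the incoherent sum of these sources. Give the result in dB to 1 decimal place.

Sum in the linear (power) domain: Σ 10^(Lᵢ/10) = 10^(71.5/10) + 10^(76.9/10) + 10^(84.6/10) + 10^(90.7/10) + 10^(85.8/10) + 10^(73.5/10) = 1.929e+09.
Combined level = 10 log₁₀(1.929e+09) = 92.9 dB.

92.9 dB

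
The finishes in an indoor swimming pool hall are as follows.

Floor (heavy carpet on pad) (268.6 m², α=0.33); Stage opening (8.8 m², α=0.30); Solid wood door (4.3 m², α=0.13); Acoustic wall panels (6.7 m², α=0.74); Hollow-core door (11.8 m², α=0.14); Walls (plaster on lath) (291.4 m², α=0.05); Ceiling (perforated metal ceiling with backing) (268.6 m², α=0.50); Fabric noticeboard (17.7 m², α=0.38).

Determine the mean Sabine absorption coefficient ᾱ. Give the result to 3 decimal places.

Total surface area S = 877.9 m².
Weighted sum Σ Sα = 254.043.
ᾱ = 254.043 / 877.9 = 0.289.

0.289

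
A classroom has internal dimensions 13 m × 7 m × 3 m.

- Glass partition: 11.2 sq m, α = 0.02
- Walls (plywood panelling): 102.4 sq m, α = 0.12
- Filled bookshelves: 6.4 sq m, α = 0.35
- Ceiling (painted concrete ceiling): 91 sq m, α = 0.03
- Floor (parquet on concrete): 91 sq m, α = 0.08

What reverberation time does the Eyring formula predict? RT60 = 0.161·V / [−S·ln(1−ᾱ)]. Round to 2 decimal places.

Total surface area S = 11.2 + 102.4 + 6.4 + 91 + 91 = 302.0 sq m.
Absorption A = 11.2×0.02 + 102.4×0.12 + 6.4×0.35 + 91×0.03 + 91×0.08 = 24.762 sabins.
ᾱ = 24.762 / 302.0 = 0.0820.
−S·ln(1−ᾱ) = −302.0 × ln(1 − 0.0820) = 25.838.
V = 13 × 7 × 3 = 273 m³.
RT60 = 0.161 × 273 / 25.838 = 1.70 s.

1.70 s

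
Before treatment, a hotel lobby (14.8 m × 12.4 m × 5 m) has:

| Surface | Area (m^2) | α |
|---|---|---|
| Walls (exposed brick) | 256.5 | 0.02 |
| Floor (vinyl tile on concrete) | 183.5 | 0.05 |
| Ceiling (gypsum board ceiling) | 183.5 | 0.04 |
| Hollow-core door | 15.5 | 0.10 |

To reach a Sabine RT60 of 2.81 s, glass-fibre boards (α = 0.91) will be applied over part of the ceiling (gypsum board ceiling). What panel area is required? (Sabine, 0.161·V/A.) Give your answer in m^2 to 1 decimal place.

A₁ = Σ Sᵢαᵢ = 256.5×0.02 + 183.5×0.05 + 183.5×0.04 + 15.5×0.10 = 23.195 sabins.
V = 917.6 m³. Target absorption A₂ = 0.161 × 917.6 / 2.81 = 52.574 sabins.
Absorption to add: 52.574 − 23.195 = 29.379 sabins.
Each m^2 of panel replacing the ceiling (gypsum board ceiling) adds (0.91 − 0.04) = 0.87 sabins.
Area = ΔA/Δα = 29.379/0.87 = 33.8 m^2.

33.8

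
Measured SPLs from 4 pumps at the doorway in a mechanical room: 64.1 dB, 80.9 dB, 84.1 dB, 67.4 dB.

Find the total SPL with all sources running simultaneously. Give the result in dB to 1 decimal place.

Converting to relative power and adding: 10^(64.1/10) + 10^(80.9/10) + 10^(84.1/10) + 10^(67.4/10) = 3.881e+08.
L_total = 10·log₁₀(3.881e+08) = 85.9 dB.

85.9 dB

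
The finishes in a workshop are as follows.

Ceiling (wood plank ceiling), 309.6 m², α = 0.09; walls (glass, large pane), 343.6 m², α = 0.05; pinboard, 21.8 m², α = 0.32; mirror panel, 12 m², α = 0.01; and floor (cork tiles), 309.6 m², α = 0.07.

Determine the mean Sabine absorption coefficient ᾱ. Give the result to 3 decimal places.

0.074

S = Σ Sᵢ = 309.6 + 343.6 + 21.8 + 12 + 309.6 = 996.6 m².
Weighted sum Σ Sα = 73.812.
ᾱ = 73.812 / 996.6 = 0.074.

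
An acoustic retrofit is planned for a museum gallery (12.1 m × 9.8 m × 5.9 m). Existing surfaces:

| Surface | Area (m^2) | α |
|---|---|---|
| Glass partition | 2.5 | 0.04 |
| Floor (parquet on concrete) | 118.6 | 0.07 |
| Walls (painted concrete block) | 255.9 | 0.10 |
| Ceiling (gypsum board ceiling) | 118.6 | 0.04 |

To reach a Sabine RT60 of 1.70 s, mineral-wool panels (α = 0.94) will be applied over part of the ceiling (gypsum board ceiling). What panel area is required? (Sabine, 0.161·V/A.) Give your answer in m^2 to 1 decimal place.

Total absorption A₁ = 2.5·0.04 + 118.6·0.07 + 255.9·0.10 + 118.6·0.04
  = 0.100 + 8.302 + 25.590 + 4.744 = 38.736 m^2 sabins.
Required A₂ = 0.161·699.622/1.70 = 66.258 sabins.
Absorption to add: 66.258 − 38.736 = 27.522 sabins.
Net gain per m^2: Δα = 0.94 − 0.04 = 0.90.
Area = ΔA/Δα = 27.522/0.90 = 30.6 m^2.

30.6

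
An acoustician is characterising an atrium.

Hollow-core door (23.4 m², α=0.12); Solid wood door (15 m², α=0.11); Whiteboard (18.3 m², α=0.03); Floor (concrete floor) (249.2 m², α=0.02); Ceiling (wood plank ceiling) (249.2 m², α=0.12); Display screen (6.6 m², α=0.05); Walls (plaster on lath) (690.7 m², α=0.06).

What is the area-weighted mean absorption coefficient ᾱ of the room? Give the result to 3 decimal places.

Total surface area S = 1252.4 m².
Weighted sum Σ Sα = 81.667.
ᾱ = A/S = 0.065.

0.065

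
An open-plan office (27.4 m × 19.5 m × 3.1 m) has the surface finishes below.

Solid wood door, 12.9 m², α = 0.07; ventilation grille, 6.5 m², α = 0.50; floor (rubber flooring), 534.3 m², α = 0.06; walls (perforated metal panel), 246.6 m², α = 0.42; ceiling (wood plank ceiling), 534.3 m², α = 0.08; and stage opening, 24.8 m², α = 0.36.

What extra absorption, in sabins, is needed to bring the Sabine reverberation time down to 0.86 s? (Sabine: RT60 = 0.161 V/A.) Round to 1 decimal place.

118.6 sabins

Summing Sᵢαᵢ: 0.903 + 3.250 + 32.058 + 103.572 + 42.744 + 8.928 → A₁ = 191.455 sabins.
V = 1656.33 m³. Required absorption A₂ = 0.161 × 1656.33 / 0.86 = 310.080 sabins.
Shortfall: 310.080 − 191.455 = 118.6 sabins.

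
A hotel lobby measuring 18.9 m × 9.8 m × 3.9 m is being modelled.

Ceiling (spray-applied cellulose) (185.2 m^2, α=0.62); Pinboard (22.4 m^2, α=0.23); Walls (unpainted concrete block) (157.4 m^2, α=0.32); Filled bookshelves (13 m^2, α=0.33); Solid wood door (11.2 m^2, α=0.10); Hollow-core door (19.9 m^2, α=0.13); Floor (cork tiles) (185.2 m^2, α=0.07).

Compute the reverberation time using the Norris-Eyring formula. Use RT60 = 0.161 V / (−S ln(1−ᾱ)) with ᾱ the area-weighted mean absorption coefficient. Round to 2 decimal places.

0.50 s

Total surface area S = 185.2 + 22.4 + 157.4 + 13 + 11.2 + 19.9 + 185.2 = 594.3 m^2.
Σ(Sᵢαᵢ) = 185.2×0.62 + 22.4×0.23 + 157.4×0.32 + 13×0.33 + 11.2×0.10 + 19.9×0.13 + 185.2×0.07 = 191.305.
ᾱ = 191.305 / 594.3 = 0.3219.
Eyring denominator: −S ln(1−ᾱ) = 230.862.
V = 18.9 × 9.8 × 3.9 = 722.358 m³.
T = 0.161·V/[−S·ln(1−ᾱ)] = 0.161·722.358/230.862 = 0.50 s.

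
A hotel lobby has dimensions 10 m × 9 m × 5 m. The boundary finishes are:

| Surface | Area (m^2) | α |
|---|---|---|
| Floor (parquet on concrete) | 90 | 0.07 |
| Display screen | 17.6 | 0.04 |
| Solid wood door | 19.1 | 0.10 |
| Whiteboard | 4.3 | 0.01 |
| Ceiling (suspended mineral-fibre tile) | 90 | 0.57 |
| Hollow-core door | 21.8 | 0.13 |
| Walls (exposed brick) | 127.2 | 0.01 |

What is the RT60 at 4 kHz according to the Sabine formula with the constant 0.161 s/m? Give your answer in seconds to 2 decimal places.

A = Σ Sᵢαᵢ = 90·0.07 + 17.6·0.04 + 19.1·0.10 + 4.3·0.01 + 90·0.57 + 21.8·0.13 + 127.2·0.01 = 64.363 sabins.
V = 10·9·5 = 450 m³.
Sabine: RT60 = 0.161 × 450 / 64.363 = 1.13 s.

1.13 s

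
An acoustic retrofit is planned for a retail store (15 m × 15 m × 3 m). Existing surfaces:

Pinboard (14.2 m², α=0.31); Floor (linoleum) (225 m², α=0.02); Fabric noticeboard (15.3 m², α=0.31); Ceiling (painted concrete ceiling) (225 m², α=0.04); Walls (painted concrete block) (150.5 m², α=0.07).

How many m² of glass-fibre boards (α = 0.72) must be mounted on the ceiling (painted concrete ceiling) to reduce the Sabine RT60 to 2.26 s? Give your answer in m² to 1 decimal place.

21.9

A₁ = Σ Sᵢαᵢ = 14.2·0.31 + 225·0.02 + 15.3·0.31 + 225·0.04 + 150.5·0.07 = 33.180 sabins.
Required A₂ = 0.161·675/2.26 = 48.086 sabins.
ΔA needed = 48.086 − 33.180 = 14.906 sabins.
Net gain per m²: Δα = 0.72 − 0.04 = 0.68.
Panel area = 14.906 / 0.68 = 21.9 m².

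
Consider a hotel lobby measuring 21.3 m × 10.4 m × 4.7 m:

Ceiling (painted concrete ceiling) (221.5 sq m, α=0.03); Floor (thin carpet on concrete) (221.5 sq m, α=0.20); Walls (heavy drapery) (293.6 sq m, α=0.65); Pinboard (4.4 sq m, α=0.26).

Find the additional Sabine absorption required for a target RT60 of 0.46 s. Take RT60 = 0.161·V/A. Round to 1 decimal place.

A₁ = Σ Sᵢαᵢ = 221.5*0.03 + 221.5*0.20 + 293.6*0.65 + 4.4*0.26 = 242.929 sabins.
Target A₂ = 0.161·1041.144/0.46 = 364.400 sabins (V = 1041.144 m³).
Shortfall: 364.400 − 242.929 = 121.5 sabins.

121.5 sabins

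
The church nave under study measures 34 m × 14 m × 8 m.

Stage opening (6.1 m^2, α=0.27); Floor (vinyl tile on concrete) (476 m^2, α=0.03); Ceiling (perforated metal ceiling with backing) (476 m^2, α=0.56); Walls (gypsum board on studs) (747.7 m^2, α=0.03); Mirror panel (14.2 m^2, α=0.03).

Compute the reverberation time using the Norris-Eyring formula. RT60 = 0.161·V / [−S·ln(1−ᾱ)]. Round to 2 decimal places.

1.82 s

Total surface area S = 6.1 + 476 + 476 + 747.7 + 14.2 = 1720.0 m^2.
Absorption A = 6.1×0.27 + 476×0.03 + 476×0.56 + 747.7×0.03 + 14.2×0.03 = 305.344 sabins.
ᾱ = 305.344 / 1720.0 = 0.1775.
−S·ln(1−ᾱ) = −1720.0 × ln(1 − 0.1775) = 336.100.
V = 34 × 14 × 8 = 3808 m³.
T = 0.161·V/[−S·ln(1−ᾱ)] = 0.161·3808/336.100 = 1.82 s.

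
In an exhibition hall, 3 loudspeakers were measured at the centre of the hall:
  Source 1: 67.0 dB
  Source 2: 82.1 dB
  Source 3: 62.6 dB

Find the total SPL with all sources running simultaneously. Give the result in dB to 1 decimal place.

82.3 dB

Σ 10^(Lᵢ/10) = 1.69e+08.
Combined level = 10 log₁₀(1.69e+08) = 82.3 dB.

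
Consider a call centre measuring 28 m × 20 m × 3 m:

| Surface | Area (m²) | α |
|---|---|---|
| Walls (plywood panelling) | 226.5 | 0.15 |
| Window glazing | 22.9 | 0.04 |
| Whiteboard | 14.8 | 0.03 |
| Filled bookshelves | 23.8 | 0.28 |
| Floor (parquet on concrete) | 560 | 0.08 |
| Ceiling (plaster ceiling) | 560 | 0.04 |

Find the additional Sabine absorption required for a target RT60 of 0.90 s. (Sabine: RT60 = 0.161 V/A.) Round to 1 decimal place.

191.3 sabins

Summing Sᵢαᵢ: 33.975 + 0.916 + 0.444 + 6.664 + 44.800 + 22.400 → A₁ = 109.199 sabins.
For T = 0.90 s, need A₂ = 0.161·V/T = 0.161·1680/0.90 = 300.533 sabins.
Additional absorption ΔA = 300.533 − 109.199 = 191.3 sabins.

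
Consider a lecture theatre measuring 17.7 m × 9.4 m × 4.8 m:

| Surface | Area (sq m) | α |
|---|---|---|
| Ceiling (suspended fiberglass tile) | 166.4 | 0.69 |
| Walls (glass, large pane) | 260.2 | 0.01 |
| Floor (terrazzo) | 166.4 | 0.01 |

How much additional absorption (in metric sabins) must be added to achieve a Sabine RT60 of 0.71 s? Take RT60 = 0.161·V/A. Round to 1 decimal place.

Equivalent absorption area: A₁ = 166.4×0.69 + 260.2×0.01 + 166.4×0.01 = 119.082 sq m.
V = 798.624 m³. Required absorption A₂ = 0.161 × 798.624 / 0.71 = 181.096 sabins.
Shortfall: 181.096 − 119.082 = 62.0 sabins.

62.0 sabins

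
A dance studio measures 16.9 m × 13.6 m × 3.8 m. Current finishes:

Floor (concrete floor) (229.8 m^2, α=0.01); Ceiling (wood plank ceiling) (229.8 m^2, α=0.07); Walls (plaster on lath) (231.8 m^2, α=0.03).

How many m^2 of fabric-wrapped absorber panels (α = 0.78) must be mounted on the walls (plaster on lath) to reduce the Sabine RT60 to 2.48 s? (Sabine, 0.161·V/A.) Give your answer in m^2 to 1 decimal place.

41.8

Total absorption A₁ = 229.8*0.01 + 229.8*0.07 + 231.8*0.03
  = 2.298 + 16.086 + 6.954 = 25.338 m^2 sabins.
V = 873.392 m³. Target absorption A₂ = 0.161 × 873.392 / 2.48 = 56.700 sabins.
ΔA needed = 56.700 − 25.338 = 31.362 sabins.
Each m^2 of panel replacing the walls (plaster on lath) adds (0.78 − 0.03) = 0.75 sabins.
Area = ΔA/Δα = 31.362/0.75 = 41.8 m^2.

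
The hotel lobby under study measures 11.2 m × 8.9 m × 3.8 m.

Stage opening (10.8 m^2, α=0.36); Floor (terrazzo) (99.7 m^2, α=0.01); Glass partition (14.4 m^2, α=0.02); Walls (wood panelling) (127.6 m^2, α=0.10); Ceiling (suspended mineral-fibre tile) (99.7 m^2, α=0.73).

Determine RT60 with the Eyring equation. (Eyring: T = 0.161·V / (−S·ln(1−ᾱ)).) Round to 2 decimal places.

Total surface area S = 10.8 + 99.7 + 14.4 + 127.6 + 99.7 = 352.2 m^2.
Σ(Sᵢαᵢ) = 10.8×0.36 + 99.7×0.01 + 14.4×0.02 + 127.6×0.10 + 99.7×0.73 = 90.714.
ᾱ = 90.714 / 352.2 = 0.2576.
−S·ln(1−ᾱ) = −352.2 × ln(1 − 0.2576) = 104.909.
V = 11.2 × 8.9 × 3.8 = 378.784 m³.
RT60 = 0.161 × 378.784 / 104.909 = 0.58 s.

0.58 seconds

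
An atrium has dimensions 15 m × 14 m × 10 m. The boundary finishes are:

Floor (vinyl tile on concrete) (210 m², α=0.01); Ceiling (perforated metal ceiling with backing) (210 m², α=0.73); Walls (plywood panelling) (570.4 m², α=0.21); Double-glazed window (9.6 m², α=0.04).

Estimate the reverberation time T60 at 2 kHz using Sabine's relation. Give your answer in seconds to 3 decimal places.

A = Σ Sᵢαᵢ = 210·0.01 + 210·0.73 + 570.4·0.21 + 9.6·0.04 = 275.568 sabins.
Volume V = 15 × 14 × 10 = 2100 m³.
Sabine: RT60 = 0.161 × 2100 / 275.568 = 1.227 s.

1.227 s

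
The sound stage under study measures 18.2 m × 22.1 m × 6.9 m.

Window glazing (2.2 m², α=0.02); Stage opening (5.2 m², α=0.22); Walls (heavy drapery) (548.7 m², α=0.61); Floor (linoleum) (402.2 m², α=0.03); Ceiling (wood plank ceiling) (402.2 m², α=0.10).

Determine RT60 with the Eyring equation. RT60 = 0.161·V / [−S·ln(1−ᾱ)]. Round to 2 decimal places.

0.98 s

S = Σ Sᵢ = 1360.5 m².
Absorption A = 2.2×0.02 + 5.2×0.22 + 548.7×0.61 + 402.2×0.03 + 402.2×0.10 = 388.181 sabins.
ᾱ = 388.181 / 1360.5 = 0.2853.
Eyring denominator: −S ln(1−ᾱ) = 456.982.
V = 18.2 × 22.1 × 6.9 = 2775.318 m³.
RT60 = 0.161 × 2775.318 / 456.982 = 0.98 s.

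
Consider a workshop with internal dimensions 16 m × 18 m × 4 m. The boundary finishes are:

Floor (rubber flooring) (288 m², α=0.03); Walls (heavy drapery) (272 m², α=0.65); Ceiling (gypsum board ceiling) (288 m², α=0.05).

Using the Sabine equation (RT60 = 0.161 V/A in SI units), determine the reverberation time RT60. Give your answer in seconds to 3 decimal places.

Total absorption A = 288×0.03 + 272×0.65 + 288×0.05
  = 8.640 + 176.800 + 14.400 = 199.840 m² sabins.
Room volume: 1152 m³.
RT60 = 0.161 · V / A = 0.161 × 1152 / 199.840 = 0.928 s.

0.928 s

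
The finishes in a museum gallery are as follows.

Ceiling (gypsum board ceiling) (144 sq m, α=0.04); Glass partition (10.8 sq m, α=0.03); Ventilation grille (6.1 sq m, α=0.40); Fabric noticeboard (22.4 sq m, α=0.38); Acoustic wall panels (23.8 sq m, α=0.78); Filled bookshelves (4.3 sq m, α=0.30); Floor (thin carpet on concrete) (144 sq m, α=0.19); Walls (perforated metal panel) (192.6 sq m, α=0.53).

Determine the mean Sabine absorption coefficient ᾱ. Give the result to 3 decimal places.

S = Σ Sᵢ = 144 + 10.8 + 6.1 + 22.4 + 23.8 + 4.3 + 144 + 192.6 = 548.0 sq m.
Σ(Sᵢαᵢ) = 144*0.04 + 10.8*0.03 + 6.1*0.40 + 22.4*0.38 + 23.8*0.78 + 4.3*0.30 + 144*0.19 + 192.6*0.53 = 166.328.
ᾱ = 166.328 / 548.0 = 0.304.

0.304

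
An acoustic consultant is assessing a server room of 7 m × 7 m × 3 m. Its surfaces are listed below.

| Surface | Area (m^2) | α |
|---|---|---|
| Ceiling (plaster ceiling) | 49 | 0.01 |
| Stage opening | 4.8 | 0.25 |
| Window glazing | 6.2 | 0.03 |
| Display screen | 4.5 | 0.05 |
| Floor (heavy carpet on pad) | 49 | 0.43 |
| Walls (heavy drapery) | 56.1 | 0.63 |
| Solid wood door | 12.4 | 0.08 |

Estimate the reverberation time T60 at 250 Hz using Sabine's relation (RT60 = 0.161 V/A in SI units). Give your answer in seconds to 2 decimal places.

Total absorption A = 49*0.01 + 4.8*0.25 + 6.2*0.03 + 4.5*0.05 + 49*0.43 + 56.1*0.63 + 12.4*0.08
  = 0.490 + 1.200 + 0.186 + 0.225 + 21.070 + 35.343 + 0.992 = 59.506 m^2 sabins.
V = 7·7·3 = 147 m³.
T = 0.161 V/A = 0.161·147/59.506 = 0.40 s.

0.40 sec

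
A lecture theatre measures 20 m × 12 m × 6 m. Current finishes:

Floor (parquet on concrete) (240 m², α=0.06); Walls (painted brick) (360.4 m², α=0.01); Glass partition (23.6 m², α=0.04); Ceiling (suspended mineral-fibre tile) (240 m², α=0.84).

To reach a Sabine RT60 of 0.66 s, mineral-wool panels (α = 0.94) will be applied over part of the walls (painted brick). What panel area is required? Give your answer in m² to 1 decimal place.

Total absorption A₁ = 240*0.06 + 360.4*0.01 + 23.6*0.04 + 240*0.84
  = 14.400 + 3.604 + 0.944 + 201.600 = 220.548 m² sabins.
Required A₂ = 0.161·1440/0.66 = 351.273 sabins.
Absorption to add: 351.273 − 220.548 = 130.725 sabins.
Each m² of panel replacing the walls (painted brick) adds (0.94 − 0.01) = 0.93 sabins.
Panel area = 130.725 / 0.93 = 140.6 m².

140.6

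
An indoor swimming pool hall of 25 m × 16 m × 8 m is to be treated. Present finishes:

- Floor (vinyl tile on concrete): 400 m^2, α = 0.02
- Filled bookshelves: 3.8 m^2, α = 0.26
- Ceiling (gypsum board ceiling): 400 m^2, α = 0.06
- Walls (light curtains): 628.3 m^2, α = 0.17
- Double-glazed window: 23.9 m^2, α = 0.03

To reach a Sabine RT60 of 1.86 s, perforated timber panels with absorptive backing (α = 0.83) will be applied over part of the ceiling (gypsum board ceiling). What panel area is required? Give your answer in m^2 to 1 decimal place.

Total absorption A₁ = 400×0.02 + 3.8×0.26 + 400×0.06 + 628.3×0.17 + 23.9×0.03
  = 8.000 + 0.988 + 24.000 + 106.811 + 0.717 = 140.516 m^2 sabins.
V = 3200 m³. Target absorption A₂ = 0.161 × 3200 / 1.86 = 276.989 sabins.
ΔA needed = 276.989 − 140.516 = 136.473 sabins.
Net gain per m^2: Δα = 0.83 − 0.06 = 0.77.
Area = ΔA/Δα = 136.473/0.77 = 177.2 m^2.

177.2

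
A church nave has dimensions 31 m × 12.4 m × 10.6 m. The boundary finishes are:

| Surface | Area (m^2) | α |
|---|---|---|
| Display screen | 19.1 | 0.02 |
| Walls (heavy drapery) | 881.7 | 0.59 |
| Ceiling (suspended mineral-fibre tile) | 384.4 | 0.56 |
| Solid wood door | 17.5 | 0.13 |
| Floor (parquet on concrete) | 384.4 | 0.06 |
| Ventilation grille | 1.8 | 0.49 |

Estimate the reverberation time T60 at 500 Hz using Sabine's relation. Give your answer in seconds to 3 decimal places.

0.861 sec

Total absorption A = 19.1·0.02 + 881.7·0.59 + 384.4·0.56 + 17.5·0.13 + 384.4·0.06 + 1.8·0.49
  = 0.382 + 520.203 + 215.264 + 2.275 + 23.064 + 0.882 = 762.070 m^2 sabins.
V = 31·12.4·10.6 = 4074.64 m³.
RT60 = 0.161 · V / A = 0.161 × 4074.64 / 762.070 = 0.861 s.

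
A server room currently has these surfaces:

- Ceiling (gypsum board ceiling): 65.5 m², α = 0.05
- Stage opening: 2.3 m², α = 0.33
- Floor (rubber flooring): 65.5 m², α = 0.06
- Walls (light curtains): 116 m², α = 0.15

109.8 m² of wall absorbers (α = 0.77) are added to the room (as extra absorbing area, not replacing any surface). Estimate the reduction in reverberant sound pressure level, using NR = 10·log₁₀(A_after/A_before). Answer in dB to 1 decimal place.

Summing Sᵢαᵢ: 3.275 + 0.759 + 3.930 + 17.400 → A_before = 25.364 sabins.
Added absorption = 109.8 × 0.77 = 84.546 sabins.
A_after = 25.364 + 84.546 = 109.910 sabins.
Reduction = 10 log₁₀(A_after/A_before) = 10 log₁₀(4.3333) = 6.4 dB.

6.4 dB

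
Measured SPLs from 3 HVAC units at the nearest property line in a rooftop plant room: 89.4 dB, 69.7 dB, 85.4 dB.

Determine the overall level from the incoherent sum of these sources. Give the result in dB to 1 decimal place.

90.9 dB

Sum in the linear (power) domain: Σ 10^(Lᵢ/10) = 10^(89.4/10) + 10^(69.7/10) + 10^(85.4/10) = 1.227e+09.
Combined level = 10 log₁₀(1.227e+09) = 90.9 dB.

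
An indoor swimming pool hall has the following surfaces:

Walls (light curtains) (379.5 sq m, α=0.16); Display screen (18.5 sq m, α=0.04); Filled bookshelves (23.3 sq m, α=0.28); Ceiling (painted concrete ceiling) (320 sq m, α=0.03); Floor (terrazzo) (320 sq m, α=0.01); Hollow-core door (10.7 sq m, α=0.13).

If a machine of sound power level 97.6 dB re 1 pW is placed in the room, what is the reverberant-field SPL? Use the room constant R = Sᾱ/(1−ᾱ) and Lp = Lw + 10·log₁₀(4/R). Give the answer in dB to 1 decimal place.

84.1 dB

Σ(Sᵢαᵢ) = 379.5·0.16 + 18.5·0.04 + 23.3·0.28 + 320·0.03 + 320·0.01 + 10.7·0.13 = 82.175; total area S = 1072.0 sq m.
ᾱ = 82.175/1072.0 = 0.0767; R = Sᾱ/(1−ᾱ) = 82.175/(1−0.0767) = 89.001 sq m.
Lp = 97.6 + 10·log₁₀(4/89.001) = 97.6 + (-13.47) = 84.1 dB.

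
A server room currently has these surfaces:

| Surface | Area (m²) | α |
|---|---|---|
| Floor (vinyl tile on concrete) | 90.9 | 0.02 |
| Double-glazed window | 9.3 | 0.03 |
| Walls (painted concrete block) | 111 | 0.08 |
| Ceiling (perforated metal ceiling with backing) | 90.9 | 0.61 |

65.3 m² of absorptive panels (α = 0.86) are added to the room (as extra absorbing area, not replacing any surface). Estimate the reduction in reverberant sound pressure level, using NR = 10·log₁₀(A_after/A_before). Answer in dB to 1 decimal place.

Equivalent absorption area: A_before = 90.9·0.02 + 9.3·0.03 + 111·0.08 + 90.9·0.61 = 66.426 m².
Treatment contributes 65.3·0.86 = 56.158 sabins.
New total A_after = 122.584 sabins.
NR = 10·log₁₀(122.584/66.426) = 2.7 dB.

2.7 dB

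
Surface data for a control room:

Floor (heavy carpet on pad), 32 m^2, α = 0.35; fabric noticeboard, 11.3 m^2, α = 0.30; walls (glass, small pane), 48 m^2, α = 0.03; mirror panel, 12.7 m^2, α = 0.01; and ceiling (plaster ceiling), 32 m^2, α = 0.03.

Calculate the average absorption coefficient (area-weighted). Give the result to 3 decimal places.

Total surface area S = 136.0 m^2.
Σ(Sᵢαᵢ) = 32·0.35 + 11.3·0.30 + 48·0.03 + 12.7·0.01 + 32·0.03 = 17.117.
ᾱ = 17.117 / 136.0 = 0.126.

0.126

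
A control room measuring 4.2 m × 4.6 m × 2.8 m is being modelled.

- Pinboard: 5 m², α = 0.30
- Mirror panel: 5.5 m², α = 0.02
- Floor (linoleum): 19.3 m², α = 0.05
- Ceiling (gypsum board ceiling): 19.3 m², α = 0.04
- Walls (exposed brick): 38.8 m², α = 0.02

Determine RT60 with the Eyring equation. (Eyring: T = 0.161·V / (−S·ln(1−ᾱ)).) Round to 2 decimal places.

2.06 seconds

Total surface area S = 5 + 5.5 + 19.3 + 19.3 + 38.8 = 87.9 m².
Absorption A = 5×0.30 + 5.5×0.02 + 19.3×0.05 + 19.3×0.04 + 38.8×0.02 = 4.123 sabins.
ᾱ = 4.123 / 87.9 = 0.0469.
−S·ln(1−ᾱ) = −87.9 × ln(1 − 0.0469) = 4.222.
V = 4.2 × 4.6 × 2.8 = 54.096 m³.
T = 0.161·V/[−S·ln(1−ᾱ)] = 0.161·54.096/4.222 = 2.06 s.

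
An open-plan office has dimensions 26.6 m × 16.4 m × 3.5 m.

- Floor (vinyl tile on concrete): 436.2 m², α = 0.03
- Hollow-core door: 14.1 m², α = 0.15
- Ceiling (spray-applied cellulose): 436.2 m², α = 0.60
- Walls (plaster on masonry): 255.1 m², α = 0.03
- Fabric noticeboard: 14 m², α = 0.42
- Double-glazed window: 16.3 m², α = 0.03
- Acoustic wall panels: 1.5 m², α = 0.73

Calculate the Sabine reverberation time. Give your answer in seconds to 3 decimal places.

0.842 s

Summing Sᵢαᵢ: 13.086 + 2.115 + 261.720 + 7.653 + 5.880 + 0.489 + 1.095 → A = 292.038 sabins.
Room volume: 1526.84 m³.
Sabine: RT60 = 0.161 × 1526.84 / 292.038 = 0.842 s.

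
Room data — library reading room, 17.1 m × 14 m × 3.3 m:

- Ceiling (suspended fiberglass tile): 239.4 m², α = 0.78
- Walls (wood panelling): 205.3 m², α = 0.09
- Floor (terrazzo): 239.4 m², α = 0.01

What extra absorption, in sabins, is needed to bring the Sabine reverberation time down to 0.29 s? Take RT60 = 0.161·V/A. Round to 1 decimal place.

231.0 sabins

Total absorption A₁ = 239.4·0.78 + 205.3·0.09 + 239.4·0.01
  = 186.732 + 18.477 + 2.394 = 207.603 m² sabins.
V = 790.02 m³. Required absorption A₂ = 0.161 × 790.02 / 0.29 = 438.597 sabins.
ΔA = A₂ − A₁ = 438.597 − 207.603 = 231.0 sabins.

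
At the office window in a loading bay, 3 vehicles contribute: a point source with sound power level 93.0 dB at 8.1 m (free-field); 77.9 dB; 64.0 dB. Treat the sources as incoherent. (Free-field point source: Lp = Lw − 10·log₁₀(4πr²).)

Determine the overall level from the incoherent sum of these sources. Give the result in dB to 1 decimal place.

Source at 8.1 m: Lp = 93.0 − 10·log₁₀(4π·8.1²) = 93.0 − 10·log₁₀(824.480) = 63.8 dB.
Converting to relative power and adding: 10^(63.8/10) + 10^(77.9/10) + 10^(64.0/10) = 6.657e+07.
Combined level = 10 log₁₀(6.657e+07) = 78.2 dB.

78.2 dB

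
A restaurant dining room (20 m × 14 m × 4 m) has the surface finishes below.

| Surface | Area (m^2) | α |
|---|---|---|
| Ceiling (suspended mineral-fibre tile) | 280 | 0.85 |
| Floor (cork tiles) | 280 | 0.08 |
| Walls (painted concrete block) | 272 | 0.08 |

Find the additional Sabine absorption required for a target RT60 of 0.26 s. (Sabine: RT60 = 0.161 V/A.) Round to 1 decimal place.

Equivalent absorption area: A₁ = 280·0.85 + 280·0.08 + 272·0.08 = 282.160 m^2.
For T = 0.26 s, need A₂ = 0.161·V/T = 0.161·1120/0.26 = 693.538 sabins.
Shortfall: 693.538 − 282.160 = 411.4 sabins.

411.4 sabins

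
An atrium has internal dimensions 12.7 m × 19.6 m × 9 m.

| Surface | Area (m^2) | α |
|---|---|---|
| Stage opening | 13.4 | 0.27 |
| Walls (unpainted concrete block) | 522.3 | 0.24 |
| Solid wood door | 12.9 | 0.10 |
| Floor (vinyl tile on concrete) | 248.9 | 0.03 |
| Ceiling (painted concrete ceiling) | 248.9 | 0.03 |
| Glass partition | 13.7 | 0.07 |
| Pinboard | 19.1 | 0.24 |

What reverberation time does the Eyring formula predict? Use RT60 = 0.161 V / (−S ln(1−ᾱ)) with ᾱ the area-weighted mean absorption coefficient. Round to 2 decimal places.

Total surface area S = 13.4 + 522.3 + 12.9 + 248.9 + 248.9 + 13.7 + 19.1 = 1079.2 m^2.
Absorption A = 13.4·0.27 + 522.3·0.24 + 12.9·0.10 + 248.9·0.03 + 248.9·0.03 + 13.7·0.07 + 19.1·0.24 = 150.737 sabins.
Mean coefficient ᾱ = A/S = 0.1397.
Eyring denominator: −S ln(1−ᾱ) = 162.392.
V = 12.7 × 19.6 × 9 = 2240.28 m³.
T = 0.161·V/[−S·ln(1−ᾱ)] = 0.161·2240.28/162.392 = 2.22 s.

2.22 s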